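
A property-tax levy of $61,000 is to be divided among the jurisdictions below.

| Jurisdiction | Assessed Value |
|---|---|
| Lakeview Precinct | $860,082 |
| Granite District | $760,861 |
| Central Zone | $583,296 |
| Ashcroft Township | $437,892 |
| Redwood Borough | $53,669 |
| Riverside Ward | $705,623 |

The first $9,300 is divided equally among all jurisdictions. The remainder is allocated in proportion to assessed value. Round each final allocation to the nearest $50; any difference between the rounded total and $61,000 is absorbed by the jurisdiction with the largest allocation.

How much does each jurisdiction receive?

Lakeview Precinct: $14,650; Granite District: $13,100; Central Zone: $10,400; Ashcroft Township: $8,200; Redwood Borough: $2,350; Riverside Ward: $12,300

First tranche $9,300 split equally: $1,550 each.
Remainder $51,700 by assessed value (total 3,401,423): Lakeview Precinct 13,072.83 → $13,050; Granite District 11,564.72 → $11,550; Central Zone 8,865.82 → $8,850; Ashcroft Township 6,655.75 → $6,650; Redwood Borough 815.74 → $800; Riverside Ward 10,725.13 → $10,750.
Rounding difference +$50 on remainder applied to Lakeview Precinct.
Totals: Lakeview Precinct $1,550 + $13,100 = $14,650; Granite District $1,550 + $11,550 = $13,100; Central Zone $1,550 + $8,850 = $10,400; Ashcroft Township $1,550 + $6,650 = $8,200; Redwood Borough $1,550 + $800 = $2,350; Riverside Ward $1,550 + $10,750 = $12,300.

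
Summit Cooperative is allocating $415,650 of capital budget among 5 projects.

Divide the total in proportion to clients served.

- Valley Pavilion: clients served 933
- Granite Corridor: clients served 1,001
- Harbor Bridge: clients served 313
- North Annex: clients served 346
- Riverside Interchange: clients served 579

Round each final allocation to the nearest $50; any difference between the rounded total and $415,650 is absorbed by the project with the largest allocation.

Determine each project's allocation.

Total clients served = 3,172.
Raw shares: Valley Pavilion 933/3,172 × $415,650 = 122,257.71; Granite Corridor 1,001/3,172 × $415,650 = 131,168.24; Harbor Bridge 313/3,172 × $415,650 = 41,014.64; North Annex 346/3,172 × $415,650 = 45,338.87; Riverside Interchange 579/3,172 × $415,650 = 75,870.54.
At nearest $50: Valley Pavilion $122,250; Granite Corridor $131,150; Harbor Bridge $41,000; North Annex $45,350; Riverside Interchange $75,850. Sum = $415,600.
Difference $415,650 − $415,600 = +$50 applied to largest allocation (Granite Corridor): Granite Corridor becomes $131,200.

Valley Pavilion: $122,250; Granite Corridor: $131,200; Harbor Bridge: $41,000; North Annex: $45,350; Riverside Interchange: $75,850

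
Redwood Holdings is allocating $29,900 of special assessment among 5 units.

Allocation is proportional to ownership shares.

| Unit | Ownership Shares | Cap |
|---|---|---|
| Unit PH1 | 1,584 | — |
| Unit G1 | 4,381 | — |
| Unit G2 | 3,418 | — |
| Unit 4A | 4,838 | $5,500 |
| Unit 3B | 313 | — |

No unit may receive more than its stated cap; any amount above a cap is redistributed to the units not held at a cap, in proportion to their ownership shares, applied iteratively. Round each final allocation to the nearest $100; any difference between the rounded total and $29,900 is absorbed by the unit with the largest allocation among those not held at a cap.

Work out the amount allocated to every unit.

Unit PH1: $4,000 | Unit G1: $11,000 | Unit G2: $8,600 | Unit 4A: $5,500 | Unit 3B: $800

Total ownership shares = 14,534.
Proportional shares (ignoring caps): Unit PH1 3,258.68; Unit G1 9,012.79; Unit G2 7,031.66; Unit 4A 9,952.95; Unit 3B 643.92.
Held at cap: Unit 4A ($5,500); residual $24,400 reallocated over remaining ownership shares 9,696.
Redistributed shares: Unit PH1 3,986.14 → $4,000; Unit G1 11,024.79 → $11,000; Unit G2 8,601.40 → $8,600; Unit 3B 787.67 → $800.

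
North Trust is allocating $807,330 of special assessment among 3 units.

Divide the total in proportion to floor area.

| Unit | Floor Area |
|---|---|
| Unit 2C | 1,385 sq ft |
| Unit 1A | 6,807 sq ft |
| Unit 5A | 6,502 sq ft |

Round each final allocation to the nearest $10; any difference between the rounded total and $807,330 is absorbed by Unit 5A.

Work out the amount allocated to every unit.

Unit 2C: $76,100; Unit 1A: $374,000; Unit 5A: $357,230

Combined floor area = 14,694.
Unrounded shares: Unit 2C 1,385/14,694 × $807,330 = 76,095.82; Unit 1A 6,807/14,694 × $807,330 = 373,995.87; Unit 5A 6,502/14,694 × $807,330 = 357,238.31.
After rounding ($10): Unit 2C $76,100; Unit 1A $374,000; Unit 5A $357,240. Sum = $807,340.
Difference $807,330 − $807,340 = −$10 applied to Unit 5A: Unit 5A becomes $357,230.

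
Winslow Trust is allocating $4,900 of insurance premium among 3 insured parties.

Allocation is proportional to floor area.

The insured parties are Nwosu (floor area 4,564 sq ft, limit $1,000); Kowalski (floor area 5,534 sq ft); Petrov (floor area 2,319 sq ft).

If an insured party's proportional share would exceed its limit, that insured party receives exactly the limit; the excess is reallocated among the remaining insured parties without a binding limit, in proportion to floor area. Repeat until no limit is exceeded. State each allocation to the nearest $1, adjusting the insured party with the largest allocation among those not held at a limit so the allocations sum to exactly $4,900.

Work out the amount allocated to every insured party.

Nwosu: $1,000; Kowalski: $2,748; Petrov: $1,152

Combined floor area = 12,417.
Pro-rata shares before constraints: Nwosu 1,801.05; Kowalski 2,183.83; Petrov 915.12.
Held at cap: Nwosu ($1,000); residual $3,900 reallocated over remaining floor area 7,853.
Remaining shares: Kowalski 2,748.33 → $2,748; Petrov 1,151.67 → $1,152.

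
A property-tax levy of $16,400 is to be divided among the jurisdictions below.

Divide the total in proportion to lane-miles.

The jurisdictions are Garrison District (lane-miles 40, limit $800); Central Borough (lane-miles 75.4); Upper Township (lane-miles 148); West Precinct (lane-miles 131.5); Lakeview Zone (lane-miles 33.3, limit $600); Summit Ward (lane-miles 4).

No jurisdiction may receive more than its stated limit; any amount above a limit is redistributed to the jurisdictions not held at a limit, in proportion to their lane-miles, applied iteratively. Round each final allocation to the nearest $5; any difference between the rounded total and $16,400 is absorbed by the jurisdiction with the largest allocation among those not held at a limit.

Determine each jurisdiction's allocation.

Garrison District: $800; Central Borough: $3,150; Upper Township: $6,190; West Precinct: $5,495; Lakeview Zone: $600; Summit Ward: $165

Combined lane-miles = 432.2.
Proportional shares (ignoring caps): Garrison District 1,517.82; Central Borough 2,861.08; Upper Township 5,615.92; West Precinct 4,989.82; Lakeview Zone 1,263.58; Summit Ward 151.78.
Held at cap: Garrison District ($800), Lakeview Zone ($600); balance $15,000 reallocated over remaining lane-miles 358.9.
Redistributed shares: Central Borough 3,151.30 → $3,150; Upper Township 6,185.57 → $6,185; West Precinct 5,495.96 → $5,495; Summit Ward 167.18 → $165.
Rounding difference +$5 applied to Upper Township → $6,190.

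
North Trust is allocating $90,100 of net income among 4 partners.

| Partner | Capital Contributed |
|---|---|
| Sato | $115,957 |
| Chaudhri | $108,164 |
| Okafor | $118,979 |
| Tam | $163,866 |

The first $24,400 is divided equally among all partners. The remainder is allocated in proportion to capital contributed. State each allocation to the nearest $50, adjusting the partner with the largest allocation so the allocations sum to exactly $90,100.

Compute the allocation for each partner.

Equal tier: $24,400 ÷ 4 = $6,100 apiece.
Remainder $65,700 by capital contributed (total 506,966): Sato 15,027.39 → $15,050; Chaudhri 14,017.46 → $14,000; Okafor 15,419.02 → $15,400; Tam 21,236.13 → $21,250.
Totals: Sato $6,100 + $15,050 = $21,150; Chaudhri $6,100 + $14,000 = $20,100; Okafor $6,100 + $15,400 = $21,500; Tam $6,100 + $21,250 = $27,350.

Sato: $21,150; Chaudhri: $20,100; Okafor: $21,500; Tam: $27,350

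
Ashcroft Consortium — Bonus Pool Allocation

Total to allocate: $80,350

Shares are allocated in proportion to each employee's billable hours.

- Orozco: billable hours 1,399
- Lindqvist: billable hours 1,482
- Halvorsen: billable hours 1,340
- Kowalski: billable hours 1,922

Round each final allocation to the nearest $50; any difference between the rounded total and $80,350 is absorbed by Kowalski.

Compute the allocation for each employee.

Sum of billable hours: 6,143.
Proportional shares: Orozco 1,399/6,143 × $80,350 = 18,298.82; Lindqvist 1,482/6,143 × $80,350 = 19,384.45; Halvorsen 1,340/6,143 × $80,350 = 17,527.10; Kowalski 1,922/6,143 × $80,350 = 25,139.62.
Rounded to nearest $50: Orozco $18,300; Lindqvist $19,400; Halvorsen $17,550; Kowalski $25,150. Sum = $80,400.
Difference $80,350 − $80,400 = −$50 applied to Kowalski: Kowalski becomes $25,100.

Orozco: $18,300; Lindqvist: $19,400; Halvorsen: $17,550; Kowalski: $25,100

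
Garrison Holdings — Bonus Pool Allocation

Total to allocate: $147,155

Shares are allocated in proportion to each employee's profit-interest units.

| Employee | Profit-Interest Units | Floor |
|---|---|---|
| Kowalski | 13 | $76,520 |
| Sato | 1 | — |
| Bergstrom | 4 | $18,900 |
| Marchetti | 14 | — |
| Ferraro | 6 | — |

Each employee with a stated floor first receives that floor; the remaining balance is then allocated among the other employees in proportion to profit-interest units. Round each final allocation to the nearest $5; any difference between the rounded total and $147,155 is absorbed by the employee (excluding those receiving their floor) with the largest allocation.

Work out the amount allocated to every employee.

Fund the minimums — Kowalski $76,520; Bergstrom $18,900. Remaining pool $51,735.
Remaining pool split over remaining profit-interest units 21: Sato 2,463.57 → $2,465; Marchetti 34,490.00 → $34,490; Ferraro 14,781.43 → $14,780.

Kowalski: $76,520 | Sato: $2,465 | Bergstrom: $18,900 | Marchetti: $34,490 | Ferraro: $14,780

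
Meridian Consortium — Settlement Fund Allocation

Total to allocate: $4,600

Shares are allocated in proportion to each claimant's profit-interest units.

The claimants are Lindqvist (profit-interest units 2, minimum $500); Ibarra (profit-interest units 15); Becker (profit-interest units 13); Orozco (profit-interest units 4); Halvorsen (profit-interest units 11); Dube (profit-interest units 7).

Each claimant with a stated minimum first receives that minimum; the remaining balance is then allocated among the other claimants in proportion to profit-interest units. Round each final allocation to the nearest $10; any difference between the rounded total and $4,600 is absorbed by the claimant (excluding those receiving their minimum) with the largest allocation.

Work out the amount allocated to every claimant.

Lindqvist: $500; Ibarra: $1,230; Becker: $1,070; Orozco: $330; Halvorsen: $900; Dube: $570

Guaranteed amounts: Lindqvist $500. Balance $4,100.
Balance split over remaining profit-interest units 50: Ibarra 1,230.00 → $1,230; Becker 1,066.00 → $1,070; Orozco 328.00 → $330; Halvorsen 902.00 → $900; Dube 574.00 → $570.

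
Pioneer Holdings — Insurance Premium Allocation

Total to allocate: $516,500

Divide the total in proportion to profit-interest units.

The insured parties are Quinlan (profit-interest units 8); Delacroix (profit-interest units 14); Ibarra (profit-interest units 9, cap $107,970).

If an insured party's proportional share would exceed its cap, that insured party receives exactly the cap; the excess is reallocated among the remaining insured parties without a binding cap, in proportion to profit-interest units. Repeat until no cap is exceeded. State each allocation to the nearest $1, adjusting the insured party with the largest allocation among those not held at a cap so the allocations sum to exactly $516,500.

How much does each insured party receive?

Sum of profit-interest units: 31.
Pro-rata shares before constraints: Quinlan 133,290.32; Delacroix 233,258.06; Ibarra 149,951.61.
Cap binds for Ibarra ($107,970); residual $408,530 reallocated over remaining profit-interest units 22.
Shares after redistribution: Quinlan 148,556.36 → $148,556; Delacroix 259,973.64 → $259,974.

Quinlan: $148,556; Delacroix: $259,974; Ibarra: $107,970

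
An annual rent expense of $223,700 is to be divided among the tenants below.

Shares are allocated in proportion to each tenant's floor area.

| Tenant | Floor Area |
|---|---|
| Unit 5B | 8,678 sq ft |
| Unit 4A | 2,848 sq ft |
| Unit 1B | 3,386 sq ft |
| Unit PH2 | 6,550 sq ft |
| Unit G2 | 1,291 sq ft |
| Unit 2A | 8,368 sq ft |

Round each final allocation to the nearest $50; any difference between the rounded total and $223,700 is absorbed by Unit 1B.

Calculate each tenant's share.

Floor area total: 31,121.
Pro-rata amounts: Unit 5B 8,678/31,121 × $223,700 = 62,378.09; Unit 4A 2,848/31,121 × $223,700 = 20,471.63; Unit 1B 3,386/31,121 × $223,700 = 24,338.81; Unit PH2 6,550/31,121 × $223,700 = 47,081.87; Unit G2 1,291/31,121 × $223,700 = 9,279.80; Unit 2A 8,368/31,121 × $223,700 = 60,149.79.
Rounded to nearest $50: Unit 5B $62,400; Unit 4A $20,450; Unit 1B $24,350; Unit PH2 $47,100; Unit G2 $9,300; Unit 2A $60,150. Sum = $223,750.
Difference $223,700 − $223,750 = −$50 applied to Unit 1B: Unit 1B becomes $24,300.

Unit 5B: $62,400 | Unit 4A: $20,450 | Unit 1B: $24,300 | Unit PH2: $47,100 | Unit G2: $9,300 | Unit 2A: $60,150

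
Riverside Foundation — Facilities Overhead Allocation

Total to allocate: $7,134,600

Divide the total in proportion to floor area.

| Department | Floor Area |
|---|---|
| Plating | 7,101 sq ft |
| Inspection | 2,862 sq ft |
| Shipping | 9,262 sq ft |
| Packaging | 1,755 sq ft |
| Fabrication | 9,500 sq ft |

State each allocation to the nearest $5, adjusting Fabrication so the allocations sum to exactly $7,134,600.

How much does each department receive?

Plating: $1,662,165 · Inspection: $669,920 · Shipping: $2,168,000 · Packaging: $410,800 · Fabrication: $2,223,715

Total floor area = 30,480.
Raw shares: Plating 7,101/30,480 × $7,134,600 = 1,662,165.18; Inspection 2,862/30,480 × $7,134,600 = 669,922.09; Shipping 9,262/30,480 × $7,134,600 = 2,168,000.83; Packaging 1,755/30,480 × $7,134,600 = 410,801.28; Fabrication 9,500/30,480 × $7,134,600 = 2,223,710.63.
At nearest $5: Plating $1,662,165; Inspection $669,920; Shipping $2,168,000; Packaging $410,800; Fabrication $2,223,710. Sum = $7,134,595.
Difference $7,134,600 − $7,134,595 = +$5 applied to Fabrication: Fabrication becomes $2,223,715.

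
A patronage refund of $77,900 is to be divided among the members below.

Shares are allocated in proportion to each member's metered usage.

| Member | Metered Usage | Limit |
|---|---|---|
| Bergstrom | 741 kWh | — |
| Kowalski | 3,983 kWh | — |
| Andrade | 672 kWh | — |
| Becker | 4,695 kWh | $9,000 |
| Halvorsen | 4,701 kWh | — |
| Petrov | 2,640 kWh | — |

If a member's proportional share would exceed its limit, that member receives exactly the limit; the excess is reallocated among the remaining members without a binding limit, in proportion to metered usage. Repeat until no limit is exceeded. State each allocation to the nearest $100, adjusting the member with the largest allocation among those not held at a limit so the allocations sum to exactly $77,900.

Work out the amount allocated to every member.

Bergstrom: $4,000 · Kowalski: $21,500 · Andrade: $3,600 · Becker: $9,000 · Halvorsen: $25,500 · Petrov: $14,300

Total metered usage = 17,432.
Proportional shares (ignoring caps): Bergstrom 3,311.38; Kowalski 17,799.20; Andrade 3,003.03; Becker 20,980.98; Halvorsen 21,007.80; Petrov 11,797.61.
Capped: Becker ($9,000); residual $68,900 reallocated over remaining metered usage 12,737.
Redistributed shares: Bergstrom 4,008.39 → $4,000; Kowalski 21,545.79 → $21,500; Andrade 3,635.14 → $3,600; Halvorsen 25,429.76 → $25,400; Petrov 14,280.91 → $14,300.
Rounding difference +$100 applied to Halvorsen → $25,500.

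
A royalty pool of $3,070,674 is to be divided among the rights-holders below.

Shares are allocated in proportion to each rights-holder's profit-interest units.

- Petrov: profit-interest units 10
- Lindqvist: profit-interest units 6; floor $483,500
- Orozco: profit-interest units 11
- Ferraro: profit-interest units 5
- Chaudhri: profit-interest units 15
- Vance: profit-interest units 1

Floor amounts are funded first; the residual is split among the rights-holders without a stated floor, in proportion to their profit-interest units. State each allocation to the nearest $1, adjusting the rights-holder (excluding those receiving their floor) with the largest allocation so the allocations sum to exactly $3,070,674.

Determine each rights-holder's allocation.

Minimums first: Lindqvist $483,500. Residual $2,587,174.
Residual split over remaining profit-interest units 42: Petrov 615,993.81 → $615,994; Orozco 677,593.19 → $677,593; Ferraro 307,996.90 → $307,997; Chaudhri 923,990.71 → $923,991; Vance 61,599.38 → $61,599.

Petrov: $615,994 · Lindqvist: $483,500 · Orozco: $677,593 · Ferraro: $307,997 · Chaudhri: $923,991 · Vance: $61,599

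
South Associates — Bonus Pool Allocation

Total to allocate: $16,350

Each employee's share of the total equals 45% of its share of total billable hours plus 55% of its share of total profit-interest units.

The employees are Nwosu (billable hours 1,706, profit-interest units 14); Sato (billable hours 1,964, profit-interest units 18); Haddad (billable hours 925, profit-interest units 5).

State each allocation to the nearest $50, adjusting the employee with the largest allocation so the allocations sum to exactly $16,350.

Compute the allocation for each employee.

Billable hours total 4,595; profit-interest units total 37.
Composite weights (45% billable hours + 55% profit-interest units): Nwosu 0.3752; Sato 0.4599; Haddad 0.1649.
Raw shares: Nwosu 6,134.21; Sato 7,519.48; Haddad 2,696.31.
At nearest $50: Nwosu $6,150; Sato $7,500; Haddad $2,700. Sum = $16,350.
Rounded total matches; no reconciliation needed.

Nwosu: $6,150 | Sato: $7,500 | Haddad: $2,700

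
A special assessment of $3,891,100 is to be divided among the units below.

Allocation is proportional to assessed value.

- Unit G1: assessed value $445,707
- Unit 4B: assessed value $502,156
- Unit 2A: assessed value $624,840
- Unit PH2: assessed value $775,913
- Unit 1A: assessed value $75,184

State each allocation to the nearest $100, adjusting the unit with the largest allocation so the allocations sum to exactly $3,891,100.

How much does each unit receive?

Total assessed value = 2,423,800.
Proportional shares: Unit G1 445,707/2,423,800 × $3,891,100 = 715,525.42; Unit 4B 502,156/2,423,800 × $3,891,100 = 806,147.05; Unit 2A 624,840/2,423,800 × $3,891,100 = 1,003,100.47; Unit PH2 775,913/2,423,800 × $3,891,100 = 1,245,628.80; Unit 1A 75,184/2,423,800 × $3,891,100 = 120,698.27.
At nearest $100: Unit G1 $715,500; Unit 4B $806,100; Unit 2A $1,003,100; Unit PH2 $1,245,600; Unit 1A $120,700. Sum = $3,891,000.
Difference $3,891,100 − $3,891,000 = +$100 applied to largest allocation (Unit PH2): Unit PH2 becomes $1,245,700.

Unit G1: $715,500 | Unit 4B: $806,100 | Unit 2A: $1,003,100 | Unit PH2: $1,245,700 | Unit 1A: $120,700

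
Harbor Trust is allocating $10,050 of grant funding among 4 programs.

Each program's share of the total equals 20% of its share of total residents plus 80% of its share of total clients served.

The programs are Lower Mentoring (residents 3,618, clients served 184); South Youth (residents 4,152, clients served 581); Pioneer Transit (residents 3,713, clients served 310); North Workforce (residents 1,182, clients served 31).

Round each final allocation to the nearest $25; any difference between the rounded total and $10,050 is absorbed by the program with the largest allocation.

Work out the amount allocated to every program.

Lower Mentoring: $1,900 · South Youth: $4,875 · Pioneer Transit: $2,850 · North Workforce: $425

Residents total 12,665; clients served total 1,106.
Composite weights (20% residents + 80% clients served): Lower Mentoring 0.1902; South Youth 0.4858; Pioneer Transit 0.2829; North Workforce 0.0411.
Raw shares: Lower Mentoring 1,911.77; South Youth 4,882.49; Pioneer Transit 2,842.80; North Workforce 412.94.
Rounded to nearest $25: Lower Mentoring $1,900; South Youth $4,875; Pioneer Transit $2,850; North Workforce $425. Sum = $10,050.
Rounded total matches; no reconciliation needed.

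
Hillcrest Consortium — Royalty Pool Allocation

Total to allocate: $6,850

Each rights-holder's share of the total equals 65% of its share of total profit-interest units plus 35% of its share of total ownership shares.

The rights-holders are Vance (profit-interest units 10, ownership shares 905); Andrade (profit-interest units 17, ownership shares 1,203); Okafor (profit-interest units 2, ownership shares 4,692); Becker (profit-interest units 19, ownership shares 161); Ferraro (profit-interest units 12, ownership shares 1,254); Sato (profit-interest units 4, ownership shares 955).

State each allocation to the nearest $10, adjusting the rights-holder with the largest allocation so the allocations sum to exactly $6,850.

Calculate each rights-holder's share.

Profit-interest units total 64; ownership shares total 9,170.
Composite weights (65% profit-interest units + 35% ownership shares): Vance 0.1361; Andrade 0.2186; Okafor 0.1994; Becker 0.1991; Ferraro 0.1697; Sato 0.0771.
Raw shares: Vance 932.32; Andrade 1,497.22; Okafor 1,365.87; Becker 1,363.93; Ferraro 1,162.70; Sato 527.97.
Rounded to nearest $10: Vance $930; Andrade $1,500; Okafor $1,370; Becker $1,360; Ferraro $1,160; Sato $530. Sum = $6,850.
No rounding difference to absorb.

Vance: $930 · Andrade: $1,500 · Okafor: $1,370 · Becker: $1,360 · Ferraro: $1,160 · Sato: $530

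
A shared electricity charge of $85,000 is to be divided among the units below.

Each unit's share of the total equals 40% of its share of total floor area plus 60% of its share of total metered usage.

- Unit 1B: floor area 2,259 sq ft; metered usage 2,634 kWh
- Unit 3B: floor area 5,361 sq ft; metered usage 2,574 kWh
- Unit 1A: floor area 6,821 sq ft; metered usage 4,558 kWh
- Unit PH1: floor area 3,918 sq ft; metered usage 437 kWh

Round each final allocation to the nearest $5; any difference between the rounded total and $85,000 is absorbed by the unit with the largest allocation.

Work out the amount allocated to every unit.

Floor area total 18,359; metered usage total 10,203.
Composite weights (40% floor area + 60% metered usage): Unit 1B 0.2041; Unit 3B 0.2682; Unit 1A 0.4167; Unit PH1 0.1111.
Unrounded shares: Unit 1B 17,349.69; Unit 3B 22,794.53; Unit 1A 35,415.47; Unit PH1 9,440.31.
At nearest $5: Unit 1B $17,350; Unit 3B $22,795; Unit 1A $35,415; Unit PH1 $9,440. Sum = $85,000.
Sum already equals the total — no adjustment.

Unit 1B: $17,350; Unit 3B: $22,795; Unit 1A: $35,415; Unit PH1: $9,440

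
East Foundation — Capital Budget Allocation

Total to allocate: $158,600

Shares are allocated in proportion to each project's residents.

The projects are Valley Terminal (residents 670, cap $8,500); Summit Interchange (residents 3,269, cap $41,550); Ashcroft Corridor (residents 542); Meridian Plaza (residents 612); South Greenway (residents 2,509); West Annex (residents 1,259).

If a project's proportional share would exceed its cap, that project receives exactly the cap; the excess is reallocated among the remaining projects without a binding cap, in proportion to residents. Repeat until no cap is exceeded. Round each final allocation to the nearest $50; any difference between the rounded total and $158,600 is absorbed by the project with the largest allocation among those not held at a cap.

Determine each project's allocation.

Residents total: 8,861.
Proportional shares (ignoring caps): Valley Terminal 11,992.10; Summit Interchange 58,510.71; Ashcroft Corridor 9,701.07; Meridian Plaza 10,953.98; South Greenway 44,907.73; West Annex 22,534.41.
Held at cap: Valley Terminal ($8,500), Summit Interchange ($41,550); residual $108,550 reallocated over remaining residents 4,922.
Shares after redistribution: Ashcroft Corridor 11,953.29 → $11,950; Meridian Plaza 13,497.07 → $13,500; South Greenway 55,333.59 → $55,350; West Annex 27,766.04 → $27,750.

Valley Terminal: $8,500 | Summit Interchange: $41,550 | Ashcroft Corridor: $11,950 | Meridian Plaza: $13,500 | South Greenway: $55,350 | West Annex: $27,750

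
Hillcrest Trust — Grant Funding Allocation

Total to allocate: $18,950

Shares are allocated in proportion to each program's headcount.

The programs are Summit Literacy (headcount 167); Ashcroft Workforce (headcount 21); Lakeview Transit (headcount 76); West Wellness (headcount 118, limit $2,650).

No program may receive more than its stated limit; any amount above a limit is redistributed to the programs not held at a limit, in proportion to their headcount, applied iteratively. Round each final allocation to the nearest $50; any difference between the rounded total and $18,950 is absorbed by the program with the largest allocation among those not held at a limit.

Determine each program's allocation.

Summit Literacy: $10,300 | Ashcroft Workforce: $1,300 | Lakeview Transit: $4,700 | West Wellness: $2,650

Sum of headcount: 382.
Unconstrained shares: Summit Literacy 8,284.42; Ashcroft Workforce 1,041.75; Lakeview Transit 3,770.16; West Wellness 5,853.66.
Held at cap: West Wellness ($2,650); residual $16,300 reallocated over remaining headcount 264.
Remaining shares: Summit Literacy 10,310.98 → $10,300; Ashcroft Workforce 1,296.59 → $1,300; Lakeview Transit 4,692.42 → $4,700.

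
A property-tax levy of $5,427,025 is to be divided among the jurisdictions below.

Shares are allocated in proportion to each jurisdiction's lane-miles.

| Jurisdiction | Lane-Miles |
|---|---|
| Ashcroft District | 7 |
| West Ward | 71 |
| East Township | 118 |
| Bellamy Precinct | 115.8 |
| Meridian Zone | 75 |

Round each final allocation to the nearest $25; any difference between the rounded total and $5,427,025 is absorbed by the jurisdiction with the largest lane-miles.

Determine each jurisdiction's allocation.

Lane-miles total: 386.8.
Unrounded shares: Ashcroft District 7/386.8 × $5,427,025 = 98,214.00; West Ward 71/386.8 × $5,427,025 = 996,170.57; East Township 118/386.8 × $5,427,025 = 1,655,607.42; Bellamy Precinct 115.8/386.8 × $5,427,025 = 1,624,740.16; Meridian Zone 75/386.8 × $5,427,025 = 1,052,292.85.
At nearest $25: Ashcroft District $98,225; West Ward $996,175; East Township $1,655,600; Bellamy Precinct $1,624,750; Meridian Zone $1,052,300. Sum = $5,427,050.
Difference $5,427,025 − $5,427,050 = −$25 applied to largest lane-miles (East Township): East Township becomes $1,655,575.

Ashcroft District: $98,225 · West Ward: $996,175 · East Township: $1,655,575 · Bellamy Precinct: $1,624,750 · Meridian Zone: $1,052,300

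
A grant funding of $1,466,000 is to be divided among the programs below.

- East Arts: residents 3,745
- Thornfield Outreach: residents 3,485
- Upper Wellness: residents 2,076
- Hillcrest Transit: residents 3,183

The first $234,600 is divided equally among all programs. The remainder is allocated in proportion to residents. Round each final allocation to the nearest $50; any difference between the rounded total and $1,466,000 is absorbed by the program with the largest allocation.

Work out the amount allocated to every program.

East Arts: $427,900 · Thornfield Outreach: $402,250 · Upper Wellness: $263,350 · Hillcrest Transit: $372,500

First tranche $234,600 split equally: $58,650 each.
Remainder $1,231,400 by residents (total 12,489): East Arts 369,252.38 → $369,250; Thornfield Outreach 343,616.70 → $343,600; Upper Wellness 204,691.04 → $204,700; Hillcrest Transit 313,839.88 → $313,850.
Totals: East Arts $58,650 + $369,250 = $427,900; Thornfield Outreach $58,650 + $343,600 = $402,250; Upper Wellness $58,650 + $204,700 = $263,350; Hillcrest Transit $58,650 + $313,850 = $372,500.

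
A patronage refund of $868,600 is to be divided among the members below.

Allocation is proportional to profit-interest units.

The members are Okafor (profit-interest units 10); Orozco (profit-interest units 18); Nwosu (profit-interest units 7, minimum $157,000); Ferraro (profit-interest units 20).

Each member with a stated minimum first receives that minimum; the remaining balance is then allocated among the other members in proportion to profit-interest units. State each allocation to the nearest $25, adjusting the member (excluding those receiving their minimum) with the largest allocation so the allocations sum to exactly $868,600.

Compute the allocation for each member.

Okafor: $148,250 · Orozco: $266,850 · Nwosu: $157,000 · Ferraro: $296,500

Guaranteed amounts: Nwosu $157,000. Remaining pool $711,600.
Remaining pool split over remaining profit-interest units 48: Okafor 148,250.00 → $148,250; Orozco 266,850.00 → $266,850; Ferraro 296,500.00 → $296,500.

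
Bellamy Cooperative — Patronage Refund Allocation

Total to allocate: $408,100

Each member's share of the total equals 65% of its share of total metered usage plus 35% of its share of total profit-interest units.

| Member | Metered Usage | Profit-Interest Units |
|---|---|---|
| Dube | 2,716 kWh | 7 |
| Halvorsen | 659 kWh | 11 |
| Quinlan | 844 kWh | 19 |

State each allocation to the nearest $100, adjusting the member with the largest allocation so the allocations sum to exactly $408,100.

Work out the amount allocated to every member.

Dube: $197,800 · Halvorsen: $83,900 · Quinlan: $126,400

Metered usage total 4,219; profit-interest units total 37.
Blended shares (65% metered usage + 35% profit-interest units): Dube 0.4847; Halvorsen 0.2056; Quinlan 0.3098.
Raw shares: Dube 197,788.36; Halvorsen 83,898.36; Quinlan 126,413.28.
Rounded to nearest $100: Dube $197,800; Halvorsen $83,900; Quinlan $126,400. Sum = $408,100.
No rounding difference to absorb.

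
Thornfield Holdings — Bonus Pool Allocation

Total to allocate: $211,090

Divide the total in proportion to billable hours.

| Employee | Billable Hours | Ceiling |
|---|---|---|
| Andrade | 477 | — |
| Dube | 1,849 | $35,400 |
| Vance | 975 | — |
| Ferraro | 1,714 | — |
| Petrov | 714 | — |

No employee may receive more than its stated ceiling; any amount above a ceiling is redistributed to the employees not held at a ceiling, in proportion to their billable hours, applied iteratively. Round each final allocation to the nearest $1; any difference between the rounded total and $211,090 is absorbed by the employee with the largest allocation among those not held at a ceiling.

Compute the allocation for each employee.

Andrade: $21,599; Dube: $35,400; Vance: $44,149; Ferraro: $77,611; Petrov: $32,331

Total billable hours = 5,729.
Pro-rata shares before constraints: Andrade 17,575.48; Dube 68,128.02; Vance 35,924.73; Ferraro 63,153.82; Petrov 26,307.95.
Capped: Dube ($35,400); remaining pool $175,690 reallocated over remaining billable hours 3,880.
Remaining shares: Andrade 21,599.00 → $21,599; Vance 44,148.90 → $44,149; Ferraro 77,611.51 → $77,612; Petrov 32,330.58 → $32,331.
Rounding difference −$1 applied to Ferraro → $77,611.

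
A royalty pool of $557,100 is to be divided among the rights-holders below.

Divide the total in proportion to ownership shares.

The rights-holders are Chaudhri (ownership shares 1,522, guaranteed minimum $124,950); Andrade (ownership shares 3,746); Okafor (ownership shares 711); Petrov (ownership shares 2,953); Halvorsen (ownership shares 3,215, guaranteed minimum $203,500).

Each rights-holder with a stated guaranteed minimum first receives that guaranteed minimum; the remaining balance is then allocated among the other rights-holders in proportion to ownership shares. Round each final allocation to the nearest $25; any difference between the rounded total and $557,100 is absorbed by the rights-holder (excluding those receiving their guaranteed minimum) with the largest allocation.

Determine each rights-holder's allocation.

Guaranteed amounts: Chaudhri $124,950; Halvorsen $203,500. Balance $228,650.
Balance split over remaining ownership shares 7,410: Andrade 115,590.13 → $115,600; Okafor 21,939.29 → $21,950; Petrov 91,120.57 → $91,125.
Rounding difference −$25 applied to Andrade → $115,575.

Chaudhri: $124,950 | Andrade: $115,575 | Okafor: $21,950 | Petrov: $91,125 | Halvorsen: $203,500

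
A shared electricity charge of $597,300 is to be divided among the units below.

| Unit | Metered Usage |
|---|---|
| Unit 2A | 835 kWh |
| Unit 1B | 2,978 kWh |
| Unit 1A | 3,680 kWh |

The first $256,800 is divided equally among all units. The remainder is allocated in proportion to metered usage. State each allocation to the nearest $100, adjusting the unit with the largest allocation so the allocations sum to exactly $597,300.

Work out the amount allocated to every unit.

First tranche $256,800 split equally: $85,600 each.
Remainder $340,500 by metered usage (total 7,493): Unit 2A 37,944.41 → $37,900; Unit 1B 135,327.51 → $135,300; Unit 1A 167,228.08 → $167,200.
Rounding difference +$100 on remainder applied to Unit 1A.
Totals: Unit 2A $85,600 + $37,900 = $123,500; Unit 1B $85,600 + $135,300 = $220,900; Unit 1A $85,600 + $167,300 = $252,900.

Unit 2A: $123,500 | Unit 1B: $220,900 | Unit 1A: $252,900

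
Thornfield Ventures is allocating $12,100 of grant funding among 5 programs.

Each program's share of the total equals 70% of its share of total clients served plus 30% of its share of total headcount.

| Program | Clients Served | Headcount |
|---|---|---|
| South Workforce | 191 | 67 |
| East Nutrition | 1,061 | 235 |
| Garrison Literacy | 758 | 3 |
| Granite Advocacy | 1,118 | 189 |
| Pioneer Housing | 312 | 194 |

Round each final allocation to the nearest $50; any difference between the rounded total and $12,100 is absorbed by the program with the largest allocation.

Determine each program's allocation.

South Workforce: $800 | East Nutrition: $3,850 | Garrison Literacy: $1,900 | Granite Advocacy: $3,750 | Pioneer Housing: $1,800

Totals — clients served 3,440, headcount 688.
Composite weights (70% clients served + 30% headcount): South Workforce 0.0681; East Nutrition 0.3184; Garrison Literacy 0.1556; Granite Advocacy 0.3099; Pioneer Housing 0.1481.
Raw shares: South Workforce 823.78; East Nutrition 3,852.30; Garrison Literacy 1,882.18; Granite Advocacy 3,749.94; Pioneer Housing 1,791.78.
After rounding ($50): South Workforce $800; East Nutrition $3,850; Garrison Literacy $1,900; Granite Advocacy $3,750; Pioneer Housing $1,800. Sum = $12,100.
Sum already equals the total — no adjustment.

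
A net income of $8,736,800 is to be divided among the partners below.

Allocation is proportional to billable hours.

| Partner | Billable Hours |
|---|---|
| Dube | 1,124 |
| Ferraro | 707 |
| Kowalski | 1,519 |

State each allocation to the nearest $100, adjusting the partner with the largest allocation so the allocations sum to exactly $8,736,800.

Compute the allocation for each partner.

Total billable hours = 3,350.
Unrounded shares: Dube 1,124/3,350 × $8,736,800 = 2,931,392.00; Ferraro 707/3,350 × $8,736,800 = 1,843,856.00; Kowalski 1,519/3,350 × $8,736,800 = 3,961,552.00.
Rounded to nearest $100: Dube $2,931,400; Ferraro $1,843,900; Kowalski $3,961,600. Sum = $8,736,900.
Difference $8,736,800 − $8,736,900 = −$100 applied to largest allocation (Kowalski): Kowalski becomes $3,961,500.

Dube: $2,931,400 · Ferraro: $1,843,900 · Kowalski: $3,961,500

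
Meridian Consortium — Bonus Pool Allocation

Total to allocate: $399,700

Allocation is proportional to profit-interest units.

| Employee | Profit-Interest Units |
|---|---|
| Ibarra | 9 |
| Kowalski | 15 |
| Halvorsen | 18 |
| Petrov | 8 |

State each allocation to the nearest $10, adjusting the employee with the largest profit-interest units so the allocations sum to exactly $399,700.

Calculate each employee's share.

Combined profit-interest units = 9 + 15 + 18 + 8 = 50.
Pro-rata amounts: Ibarra 71,946.00; Kowalski 119,910.00; Halvorsen 143,892.00; Petrov 63,952.00.
After rounding ($10): Ibarra $71,950; Kowalski $119,910; Halvorsen $143,890; Petrov $63,950. Sum = $399,700.
Sum already equals the total — no adjustment.

Ibarra: $71,950 · Kowalski: $119,910 · Halvorsen: $143,890 · Petrov: $63,950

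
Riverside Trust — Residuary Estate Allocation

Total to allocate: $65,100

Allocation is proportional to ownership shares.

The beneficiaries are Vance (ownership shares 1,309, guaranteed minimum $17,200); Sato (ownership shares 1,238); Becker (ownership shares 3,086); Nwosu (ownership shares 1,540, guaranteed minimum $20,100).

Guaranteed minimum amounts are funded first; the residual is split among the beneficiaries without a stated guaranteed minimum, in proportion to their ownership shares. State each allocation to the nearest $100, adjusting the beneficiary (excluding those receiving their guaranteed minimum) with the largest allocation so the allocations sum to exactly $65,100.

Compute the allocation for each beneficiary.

Guaranteed amounts: Vance $17,200; Nwosu $20,100. Balance $27,800.
Balance split over remaining ownership shares 4,324: Sato 7,959.39 → $8,000; Becker 19,840.61 → $19,800.

Vance: $17,200; Sato: $8,000; Becker: $19,800; Nwosu: $20,100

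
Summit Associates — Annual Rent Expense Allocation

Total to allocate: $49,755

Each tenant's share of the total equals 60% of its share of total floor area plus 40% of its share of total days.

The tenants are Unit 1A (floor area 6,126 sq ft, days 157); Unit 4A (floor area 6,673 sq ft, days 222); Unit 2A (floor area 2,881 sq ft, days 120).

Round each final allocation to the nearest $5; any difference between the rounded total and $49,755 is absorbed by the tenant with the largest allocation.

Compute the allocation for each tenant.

Unit 1A: $17,925 · Unit 4A: $21,560 · Unit 2A: $10,270

Floor area total 15,680; days total 499.
Combined weights (60% floor area + 40% days): Unit 1A 0.3603; Unit 4A 0.4333; Unit 2A 0.2064.
Proportional shares: Unit 1A 17,924.98; Unit 4A 21,558.86; Unit 2A 10,271.16.
At nearest $5: Unit 1A $17,925; Unit 4A $21,560; Unit 2A $10,270. Sum = $49,755.
Rounded total matches; no reconciliation needed.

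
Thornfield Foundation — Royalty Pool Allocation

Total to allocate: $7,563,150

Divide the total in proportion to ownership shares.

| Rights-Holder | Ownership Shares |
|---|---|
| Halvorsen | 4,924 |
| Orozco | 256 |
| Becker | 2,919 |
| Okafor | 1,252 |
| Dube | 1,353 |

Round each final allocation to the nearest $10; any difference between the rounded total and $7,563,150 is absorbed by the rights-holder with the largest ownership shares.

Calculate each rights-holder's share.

Total ownership shares = 4,924 + 256 + 2,919 + 1,252 + 1,353 = 10,704.
Proportional shares: Halvorsen 3,479,162.05; Orozco 180,882.51; Becker 2,062,484.57; Okafor 884,628.53; Dube 955,992.33.
After rounding ($10): Halvorsen $3,479,160; Orozco $180,880; Becker $2,062,480; Okafor $884,630; Dube $955,990. Sum = $7,563,140.
Difference $7,563,150 − $7,563,140 = +$10 applied to largest ownership shares (Halvorsen): Halvorsen becomes $3,479,170.

Halvorsen: $3,479,170 | Orozco: $180,880 | Becker: $2,062,480 | Okafor: $884,630 | Dube: $955,990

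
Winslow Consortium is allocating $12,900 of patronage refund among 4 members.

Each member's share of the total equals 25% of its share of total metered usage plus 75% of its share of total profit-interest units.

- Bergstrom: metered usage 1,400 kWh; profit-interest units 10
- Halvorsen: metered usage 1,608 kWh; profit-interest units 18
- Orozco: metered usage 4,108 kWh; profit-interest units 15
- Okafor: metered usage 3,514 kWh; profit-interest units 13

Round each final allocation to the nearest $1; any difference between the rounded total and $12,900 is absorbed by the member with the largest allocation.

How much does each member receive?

Bergstrom: $2,152; Halvorsen: $3,598; Orozco: $3,838; Okafor: $3,312

Metered usage total 10,630; profit-interest units total 56.
Combined weights (25% metered usage + 75% profit-interest units): Bergstrom 0.1669; Halvorsen 0.2789; Orozco 0.2975; Okafor 0.2568.
Proportional shares: Bergstrom 2,152.42; Halvorsen 3,597.67; Orozco 3,837.83; Okafor 3,312.08.
After rounding ($1): Bergstrom $2,152; Halvorsen $3,598; Orozco $3,838; Okafor $3,312. Sum = $12,900.
Rounded total matches; no reconciliation needed.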